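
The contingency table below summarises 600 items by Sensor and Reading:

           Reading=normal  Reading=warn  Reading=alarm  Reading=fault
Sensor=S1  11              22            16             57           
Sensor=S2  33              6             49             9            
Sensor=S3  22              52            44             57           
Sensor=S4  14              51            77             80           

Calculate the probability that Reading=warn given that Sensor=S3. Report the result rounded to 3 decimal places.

Total with Sensor=S3: 22 + 52 + 44 + 57 = 175.
P(Reading=warn | Sensor=S3) = 52/175 = 0.297.

0.297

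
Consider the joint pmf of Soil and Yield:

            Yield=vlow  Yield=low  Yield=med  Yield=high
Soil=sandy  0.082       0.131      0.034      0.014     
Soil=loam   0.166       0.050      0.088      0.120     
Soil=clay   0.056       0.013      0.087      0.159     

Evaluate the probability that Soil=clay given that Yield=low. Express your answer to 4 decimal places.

0.0670

P(Yield=low) = 0.131 + 0.050 + 0.013 = 0.194.
P(Soil=clay | Yield=low) = 0.013/0.194 = 0.0670.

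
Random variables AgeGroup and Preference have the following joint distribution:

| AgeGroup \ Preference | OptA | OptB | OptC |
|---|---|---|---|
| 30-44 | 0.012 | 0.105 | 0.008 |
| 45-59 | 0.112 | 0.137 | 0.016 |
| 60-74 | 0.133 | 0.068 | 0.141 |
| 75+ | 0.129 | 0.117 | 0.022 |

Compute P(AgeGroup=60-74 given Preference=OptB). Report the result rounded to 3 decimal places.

P(Preference=OptB) = 0.105 + 0.137 + 0.068 + 0.117 = 0.427.
P(AgeGroup=60-74 | Preference=OptB) = 0.068/0.427 = 0.159.

0.159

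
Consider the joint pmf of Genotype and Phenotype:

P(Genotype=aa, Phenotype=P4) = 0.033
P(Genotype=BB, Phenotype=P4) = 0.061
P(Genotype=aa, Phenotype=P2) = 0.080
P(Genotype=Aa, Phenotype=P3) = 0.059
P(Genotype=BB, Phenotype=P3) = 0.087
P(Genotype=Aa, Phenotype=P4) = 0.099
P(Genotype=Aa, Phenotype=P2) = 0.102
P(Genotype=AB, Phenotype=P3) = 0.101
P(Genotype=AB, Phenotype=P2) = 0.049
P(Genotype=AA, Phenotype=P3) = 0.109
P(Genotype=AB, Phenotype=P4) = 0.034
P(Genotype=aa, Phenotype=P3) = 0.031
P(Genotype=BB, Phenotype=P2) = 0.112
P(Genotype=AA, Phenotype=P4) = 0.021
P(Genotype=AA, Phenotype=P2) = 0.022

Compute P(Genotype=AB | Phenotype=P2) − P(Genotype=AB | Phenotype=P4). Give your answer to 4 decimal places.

-0.0029

P(Phenotype=P2) = 0.022 + 0.102 + 0.080 + 0.049 + 0.112 = 0.365; P(Genotype=AB | Phenotype=P2) = 0.049/0.365 = 0.13425.
P(Phenotype=P4) = 0.021 + 0.099 + 0.033 + 0.034 + 0.061 = 0.248; P(Genotype=AB | Phenotype=P4) = 0.034/0.248 = 0.13710.
Difference = -0.0029.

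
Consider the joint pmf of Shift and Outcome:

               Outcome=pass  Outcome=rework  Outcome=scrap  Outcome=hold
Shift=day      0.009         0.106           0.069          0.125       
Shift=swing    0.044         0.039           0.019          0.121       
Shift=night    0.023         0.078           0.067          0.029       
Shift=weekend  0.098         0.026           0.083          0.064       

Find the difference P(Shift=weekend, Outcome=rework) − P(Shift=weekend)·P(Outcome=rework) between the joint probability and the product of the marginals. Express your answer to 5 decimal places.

-0.04148

P(Shift=weekend) = 0.098 + 0.026 + 0.083 + 0.064 = 0.271.
P(Outcome=rework) = 0.106 + 0.039 + 0.078 + 0.026 = 0.249.
P(Shift=weekend, Outcome=rework) − P(Shift=weekend)P(Outcome=rework) = 0.026 − 0.271×0.249 = -0.04148.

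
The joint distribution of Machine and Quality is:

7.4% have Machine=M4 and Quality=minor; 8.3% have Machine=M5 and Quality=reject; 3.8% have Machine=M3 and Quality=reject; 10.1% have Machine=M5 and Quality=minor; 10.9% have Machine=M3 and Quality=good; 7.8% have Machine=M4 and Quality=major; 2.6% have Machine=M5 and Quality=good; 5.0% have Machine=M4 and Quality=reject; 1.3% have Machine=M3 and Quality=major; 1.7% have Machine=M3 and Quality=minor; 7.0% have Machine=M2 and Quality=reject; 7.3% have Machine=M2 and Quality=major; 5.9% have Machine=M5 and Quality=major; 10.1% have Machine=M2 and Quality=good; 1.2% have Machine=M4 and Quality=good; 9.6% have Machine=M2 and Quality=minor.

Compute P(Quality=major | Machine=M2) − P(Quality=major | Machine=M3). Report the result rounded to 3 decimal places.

0.141

P(Machine=M2) = 0.101 + 0.096 + 0.073 + 0.070 = 0.340; P(Quality=major | Machine=M2) = 0.073/0.340 = 0.2147.
P(Machine=M3) = 0.109 + 0.017 + 0.013 + 0.038 = 0.177; P(Quality=major | Machine=M3) = 0.013/0.177 = 0.0734.
Difference = 0.141.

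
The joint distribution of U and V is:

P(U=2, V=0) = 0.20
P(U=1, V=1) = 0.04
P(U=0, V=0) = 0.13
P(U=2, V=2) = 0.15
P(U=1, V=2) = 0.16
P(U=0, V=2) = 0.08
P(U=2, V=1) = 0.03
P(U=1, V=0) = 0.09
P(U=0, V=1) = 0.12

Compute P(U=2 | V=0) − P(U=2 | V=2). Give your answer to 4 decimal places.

P(V=0) = 0.13 + 0.09 + 0.20 = 0.42; P(U=2 | V=0) = 0.20/0.42 = 0.47619.
P(V=2) = 0.08 + 0.16 + 0.15 = 0.39; P(U=2 | V=2) = 0.15/0.39 = 0.38462.
Difference = 0.0916.

0.0916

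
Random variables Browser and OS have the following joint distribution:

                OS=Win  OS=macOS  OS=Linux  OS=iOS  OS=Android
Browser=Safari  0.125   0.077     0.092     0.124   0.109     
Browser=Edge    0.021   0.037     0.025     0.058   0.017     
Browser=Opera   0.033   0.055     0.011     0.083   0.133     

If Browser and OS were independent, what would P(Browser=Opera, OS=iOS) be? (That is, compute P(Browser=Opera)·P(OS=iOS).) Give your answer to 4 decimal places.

0.0835

P(Browser=Opera) = 0.033 + 0.055 + 0.011 + 0.083 + 0.133 = 0.315.
P(OS=iOS) = 0.124 + 0.058 + 0.083 = 0.265.
Product: 0.315 × 0.265 = 0.0835.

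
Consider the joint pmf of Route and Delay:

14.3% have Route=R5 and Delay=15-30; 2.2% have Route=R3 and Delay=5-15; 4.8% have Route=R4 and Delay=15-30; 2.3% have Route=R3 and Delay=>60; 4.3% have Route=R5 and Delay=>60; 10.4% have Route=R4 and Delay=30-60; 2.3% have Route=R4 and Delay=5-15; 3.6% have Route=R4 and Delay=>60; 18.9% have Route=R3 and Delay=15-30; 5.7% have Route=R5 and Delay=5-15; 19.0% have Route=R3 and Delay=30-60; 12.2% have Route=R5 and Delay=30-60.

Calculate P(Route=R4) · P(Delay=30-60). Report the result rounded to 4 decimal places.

0.0878

P(Route=R4) = 0.023 + 0.048 + 0.104 + 0.036 = 0.211.
P(Delay=30-60) = 0.190 + 0.104 + 0.122 = 0.416.
Product: 0.211 × 0.416 = 0.0878.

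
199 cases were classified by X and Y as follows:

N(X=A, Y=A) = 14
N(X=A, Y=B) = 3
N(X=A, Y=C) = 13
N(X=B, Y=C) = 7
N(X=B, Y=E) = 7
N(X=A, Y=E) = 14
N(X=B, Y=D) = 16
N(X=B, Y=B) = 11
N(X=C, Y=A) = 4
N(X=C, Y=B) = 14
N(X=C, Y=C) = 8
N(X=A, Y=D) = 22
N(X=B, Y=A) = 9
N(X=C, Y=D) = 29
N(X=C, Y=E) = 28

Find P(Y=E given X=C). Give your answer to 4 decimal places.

0.3373

Total with X=C: 4 + 14 + 8 + 29 + 28 = 83.
P(Y=E | X=C) = 28/83 = 0.3373.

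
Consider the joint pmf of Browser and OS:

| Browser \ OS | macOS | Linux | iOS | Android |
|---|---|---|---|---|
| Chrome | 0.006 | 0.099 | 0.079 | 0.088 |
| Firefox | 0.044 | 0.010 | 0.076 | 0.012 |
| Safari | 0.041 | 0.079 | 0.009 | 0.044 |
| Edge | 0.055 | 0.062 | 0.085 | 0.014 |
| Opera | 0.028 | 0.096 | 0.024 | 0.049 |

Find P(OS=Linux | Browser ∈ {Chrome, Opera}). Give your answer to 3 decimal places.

0.416

P(Browser=Chrome) = 0.006 + 0.099 + 0.079 + 0.088 = 0.272.
P(Browser=Opera) = 0.028 + 0.096 + 0.024 + 0.049 = 0.197.
P(Browser ∈ {Chrome, Opera}) = 0.272 + 0.197 = 0.469; P(OS=Linux, Browser ∈ {Chrome, Opera}) = 0.099 + 0.096 = 0.195.
P(OS=Linux | Browser ∈ {Chrome, Opera}) = 0.195/0.469 = 0.416.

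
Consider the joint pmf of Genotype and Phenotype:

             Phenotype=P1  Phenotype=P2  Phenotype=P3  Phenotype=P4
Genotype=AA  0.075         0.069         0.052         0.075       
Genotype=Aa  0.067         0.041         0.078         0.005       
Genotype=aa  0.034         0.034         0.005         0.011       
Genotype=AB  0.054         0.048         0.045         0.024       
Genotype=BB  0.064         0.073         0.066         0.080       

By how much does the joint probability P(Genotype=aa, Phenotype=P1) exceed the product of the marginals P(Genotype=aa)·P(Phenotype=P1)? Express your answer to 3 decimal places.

P(Genotype=aa) = 0.034 + 0.034 + 0.005 + 0.011 = 0.084.
P(Phenotype=P1) = 0.075 + 0.067 + 0.034 + 0.054 + 0.064 = 0.294.
P(Genotype=aa, Phenotype=P1) − P(Genotype=aa)P(Phenotype=P1) = 0.034 − 0.084×0.294 = 0.009.

0.009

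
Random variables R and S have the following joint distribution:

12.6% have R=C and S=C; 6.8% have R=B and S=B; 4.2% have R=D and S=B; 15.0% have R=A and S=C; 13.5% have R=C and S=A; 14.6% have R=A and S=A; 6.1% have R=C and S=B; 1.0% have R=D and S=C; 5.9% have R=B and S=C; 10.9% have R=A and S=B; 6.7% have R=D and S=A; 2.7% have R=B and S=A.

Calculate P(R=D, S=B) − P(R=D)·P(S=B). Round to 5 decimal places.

P(R=D) = 0.067 + 0.042 + 0.010 = 0.119.
P(S=B) = 0.109 + 0.068 + 0.061 + 0.042 = 0.280.
P(R=D, S=B) − P(R=D)P(S=B) = 0.042 − 0.119×0.280 = 0.00868.

0.00868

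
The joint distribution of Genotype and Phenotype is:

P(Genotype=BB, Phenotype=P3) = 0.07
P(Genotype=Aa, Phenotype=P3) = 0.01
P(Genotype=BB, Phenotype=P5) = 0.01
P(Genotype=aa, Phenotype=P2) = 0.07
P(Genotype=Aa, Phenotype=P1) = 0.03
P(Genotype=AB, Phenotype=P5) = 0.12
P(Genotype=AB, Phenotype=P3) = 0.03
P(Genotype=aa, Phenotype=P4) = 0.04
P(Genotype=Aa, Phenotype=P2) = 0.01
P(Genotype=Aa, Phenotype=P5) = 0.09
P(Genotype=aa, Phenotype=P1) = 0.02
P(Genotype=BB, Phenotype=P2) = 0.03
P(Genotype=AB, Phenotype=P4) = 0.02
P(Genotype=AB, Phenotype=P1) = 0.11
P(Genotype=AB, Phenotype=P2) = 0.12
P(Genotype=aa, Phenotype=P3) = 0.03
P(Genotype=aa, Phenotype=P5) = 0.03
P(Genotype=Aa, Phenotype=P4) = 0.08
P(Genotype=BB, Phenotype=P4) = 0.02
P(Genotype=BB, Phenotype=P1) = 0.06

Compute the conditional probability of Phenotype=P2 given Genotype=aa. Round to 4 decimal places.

0.3684

P(Genotype=aa) = 0.02 + 0.07 + 0.03 + 0.04 + 0.03 = 0.19.
P(Phenotype=P2 | Genotype=aa) = 0.07/0.19 = 0.3684.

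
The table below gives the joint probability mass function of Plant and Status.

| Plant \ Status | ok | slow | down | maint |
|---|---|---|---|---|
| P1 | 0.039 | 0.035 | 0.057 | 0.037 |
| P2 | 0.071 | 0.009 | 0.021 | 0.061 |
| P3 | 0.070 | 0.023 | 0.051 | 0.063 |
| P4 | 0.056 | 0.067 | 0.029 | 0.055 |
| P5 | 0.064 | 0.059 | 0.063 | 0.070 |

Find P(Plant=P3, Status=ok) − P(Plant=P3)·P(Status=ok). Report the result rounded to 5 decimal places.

0.00790

P(Plant=P3) = 0.070 + 0.023 + 0.051 + 0.063 = 0.207.
P(Status=ok) = 0.039 + 0.071 + 0.070 + 0.056 + 0.064 = 0.300.
P(Plant=P3, Status=ok) − P(Plant=P3)P(Status=ok) = 0.070 − 0.207×0.300 = 0.00790.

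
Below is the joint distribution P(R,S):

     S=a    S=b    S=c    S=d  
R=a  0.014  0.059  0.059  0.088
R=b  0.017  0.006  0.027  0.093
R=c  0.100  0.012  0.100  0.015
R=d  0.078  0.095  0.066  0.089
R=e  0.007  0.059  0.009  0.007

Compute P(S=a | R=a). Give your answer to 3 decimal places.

0.064

P(R=a) = 0.014 + 0.059 + 0.059 + 0.088 = 0.220.
P(S=a | R=a) = 0.014/0.220 = 0.064.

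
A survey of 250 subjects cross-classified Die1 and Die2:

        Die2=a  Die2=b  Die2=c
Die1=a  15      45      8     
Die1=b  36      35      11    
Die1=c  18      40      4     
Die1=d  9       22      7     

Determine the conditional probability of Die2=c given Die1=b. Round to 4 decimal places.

Total with Die1=b: 36 + 35 + 11 = 82.
P(Die2=c | Die1=b) = 11/82 = 0.1341.

0.1341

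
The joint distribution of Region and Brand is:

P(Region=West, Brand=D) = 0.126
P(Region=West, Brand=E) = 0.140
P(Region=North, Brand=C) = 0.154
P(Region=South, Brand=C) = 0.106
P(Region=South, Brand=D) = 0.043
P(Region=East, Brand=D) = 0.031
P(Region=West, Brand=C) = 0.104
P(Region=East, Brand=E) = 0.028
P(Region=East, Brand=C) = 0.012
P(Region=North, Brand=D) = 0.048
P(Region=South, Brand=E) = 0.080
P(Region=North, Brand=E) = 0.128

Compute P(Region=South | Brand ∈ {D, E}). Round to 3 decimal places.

0.197

P(Brand=D) = 0.048 + 0.043 + 0.031 + 0.126 = 0.248.
P(Brand=E) = 0.128 + 0.080 + 0.028 + 0.140 = 0.376.
P(Brand ∈ {D, E}) = 0.248 + 0.376 = 0.624; P(Region=South, Brand ∈ {D, E}) = 0.043 + 0.080 = 0.123.
P(Region=South | Brand ∈ {D, E}) = 0.123/0.624 = 0.197.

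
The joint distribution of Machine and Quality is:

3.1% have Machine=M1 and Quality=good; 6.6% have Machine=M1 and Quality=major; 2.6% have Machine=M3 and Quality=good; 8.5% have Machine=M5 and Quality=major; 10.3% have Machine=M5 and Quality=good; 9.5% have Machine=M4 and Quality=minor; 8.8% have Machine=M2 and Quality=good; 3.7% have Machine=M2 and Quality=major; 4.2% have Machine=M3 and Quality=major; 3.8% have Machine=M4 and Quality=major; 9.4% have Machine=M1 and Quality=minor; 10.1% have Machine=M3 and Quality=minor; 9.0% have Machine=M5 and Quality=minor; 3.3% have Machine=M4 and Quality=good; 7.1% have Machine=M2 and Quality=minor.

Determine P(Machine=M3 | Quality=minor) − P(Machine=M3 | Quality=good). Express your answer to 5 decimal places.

0.13142

P(Quality=minor) = 0.094 + 0.071 + 0.101 + 0.095 + 0.090 = 0.451; P(Machine=M3 | Quality=minor) = 0.101/0.451 = 0.223947.
P(Quality=good) = 0.031 + 0.088 + 0.026 + 0.033 + 0.103 = 0.281; P(Machine=M3 | Quality=good) = 0.026/0.281 = 0.092527.
Difference = 0.13142.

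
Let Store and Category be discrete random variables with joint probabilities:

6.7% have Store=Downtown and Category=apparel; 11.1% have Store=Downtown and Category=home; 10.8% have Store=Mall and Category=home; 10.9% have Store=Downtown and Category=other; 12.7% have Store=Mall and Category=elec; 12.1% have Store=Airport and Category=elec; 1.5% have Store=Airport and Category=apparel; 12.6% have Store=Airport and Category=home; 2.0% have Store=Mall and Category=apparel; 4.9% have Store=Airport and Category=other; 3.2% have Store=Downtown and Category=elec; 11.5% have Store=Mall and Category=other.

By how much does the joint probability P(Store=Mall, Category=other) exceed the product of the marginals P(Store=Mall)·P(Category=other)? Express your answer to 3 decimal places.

0.014

P(Store=Mall) = 0.020 + 0.127 + 0.108 + 0.115 = 0.370.
P(Category=other) = 0.109 + 0.115 + 0.049 = 0.273.
P(Store=Mall, Category=other) − P(Store=Mall)P(Category=other) = 0.115 − 0.370×0.273 = 0.014.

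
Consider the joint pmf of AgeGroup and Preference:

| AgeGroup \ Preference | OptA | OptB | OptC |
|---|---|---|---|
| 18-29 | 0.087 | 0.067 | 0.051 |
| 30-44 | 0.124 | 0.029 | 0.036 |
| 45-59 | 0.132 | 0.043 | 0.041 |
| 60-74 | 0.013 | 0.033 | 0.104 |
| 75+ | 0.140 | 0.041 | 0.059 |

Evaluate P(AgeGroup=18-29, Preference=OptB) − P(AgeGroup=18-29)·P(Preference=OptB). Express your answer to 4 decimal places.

0.0233

P(AgeGroup=18-29) = 0.087 + 0.067 + 0.051 = 0.205.
P(Preference=OptB) = 0.067 + 0.029 + 0.043 + 0.033 + 0.041 = 0.213.
P(AgeGroup=18-29, Preference=OptB) − P(AgeGroup=18-29)P(Preference=OptB) = 0.067 − 0.205×0.213 = 0.0233.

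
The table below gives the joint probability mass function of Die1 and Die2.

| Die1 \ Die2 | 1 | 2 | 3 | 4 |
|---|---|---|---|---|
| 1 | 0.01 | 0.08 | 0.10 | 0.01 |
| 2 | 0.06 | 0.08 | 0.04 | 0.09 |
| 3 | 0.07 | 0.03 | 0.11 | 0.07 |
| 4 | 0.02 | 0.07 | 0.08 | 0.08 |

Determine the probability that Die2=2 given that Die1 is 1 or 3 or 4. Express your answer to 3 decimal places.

0.247

P(Die1=1) = 0.01 + 0.08 + 0.10 + 0.01 = 0.20.
P(Die1=3) = 0.07 + 0.03 + 0.11 + 0.07 = 0.28.
P(Die1=4) = 0.02 + 0.07 + 0.08 + 0.08 = 0.25.
P(Die1 ∈ {1, 3, 4}) = 0.20 + 0.28 + 0.25 = 0.73; P(Die2=2, Die1 ∈ {1, 3, 4}) = 0.08 + 0.03 + 0.07 = 0.18.
P(Die2=2 | Die1 ∈ {1, 3, 4}) = 0.18/0.73 = 0.247.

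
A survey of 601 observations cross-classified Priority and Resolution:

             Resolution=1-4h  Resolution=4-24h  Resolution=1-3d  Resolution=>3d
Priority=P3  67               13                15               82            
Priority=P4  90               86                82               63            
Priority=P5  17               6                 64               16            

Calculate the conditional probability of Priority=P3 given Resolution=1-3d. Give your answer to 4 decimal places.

0.0932

Total with Resolution=1-3d: 15 + 82 + 64 = 161.
P(Priority=P3 | Resolution=1-3d) = 15/161 = 0.0932.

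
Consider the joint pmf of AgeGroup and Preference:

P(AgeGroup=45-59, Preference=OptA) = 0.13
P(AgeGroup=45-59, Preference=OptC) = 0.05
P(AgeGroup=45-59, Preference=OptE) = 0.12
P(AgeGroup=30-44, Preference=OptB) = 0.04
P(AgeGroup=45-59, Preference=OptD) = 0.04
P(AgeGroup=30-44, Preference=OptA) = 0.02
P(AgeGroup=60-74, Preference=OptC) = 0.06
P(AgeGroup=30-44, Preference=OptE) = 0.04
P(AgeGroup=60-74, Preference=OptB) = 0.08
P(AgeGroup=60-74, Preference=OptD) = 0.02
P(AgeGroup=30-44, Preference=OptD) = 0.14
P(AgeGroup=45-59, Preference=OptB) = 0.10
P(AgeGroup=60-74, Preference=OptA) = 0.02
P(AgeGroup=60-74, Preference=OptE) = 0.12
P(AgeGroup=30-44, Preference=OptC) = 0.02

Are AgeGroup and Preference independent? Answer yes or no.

P(AgeGroup=30-44) = 0.26 and P(Preference=OptD) = 0.20, so their product is 0.0520, but P(AgeGroup=30-44, Preference=OptD) = 0.14. Since these differ, AgeGroup and Preference are not independent.

no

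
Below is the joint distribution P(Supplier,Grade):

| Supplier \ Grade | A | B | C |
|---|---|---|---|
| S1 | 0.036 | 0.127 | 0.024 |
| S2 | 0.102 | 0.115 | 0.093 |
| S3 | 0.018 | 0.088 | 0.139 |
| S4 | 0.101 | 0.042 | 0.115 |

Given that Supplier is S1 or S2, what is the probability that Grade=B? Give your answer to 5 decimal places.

0.48692

P(Supplier=S1) = 0.036 + 0.127 + 0.024 = 0.187.
P(Supplier=S2) = 0.102 + 0.115 + 0.093 = 0.310.
P(Supplier ∈ {S1, S2}) = 0.187 + 0.310 = 0.497; P(Grade=B, Supplier ∈ {S1, S2}) = 0.127 + 0.115 = 0.242.
P(Grade=B | Supplier ∈ {S1, S2}) = 0.242/0.497 = 0.48692.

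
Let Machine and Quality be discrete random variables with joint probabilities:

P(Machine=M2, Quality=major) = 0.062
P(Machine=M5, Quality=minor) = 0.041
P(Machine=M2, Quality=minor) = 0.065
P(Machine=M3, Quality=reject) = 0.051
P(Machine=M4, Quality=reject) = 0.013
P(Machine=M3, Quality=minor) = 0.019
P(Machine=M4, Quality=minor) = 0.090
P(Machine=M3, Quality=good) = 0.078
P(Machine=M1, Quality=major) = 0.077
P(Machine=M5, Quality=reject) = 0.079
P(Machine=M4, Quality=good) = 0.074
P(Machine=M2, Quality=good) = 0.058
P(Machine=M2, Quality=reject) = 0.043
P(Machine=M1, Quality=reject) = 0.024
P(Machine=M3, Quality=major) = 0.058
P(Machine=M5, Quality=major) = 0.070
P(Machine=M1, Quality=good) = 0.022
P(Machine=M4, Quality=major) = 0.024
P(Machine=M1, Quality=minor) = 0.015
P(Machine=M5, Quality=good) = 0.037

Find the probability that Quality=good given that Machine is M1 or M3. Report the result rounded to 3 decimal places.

0.291

P(Machine=M1) = 0.022 + 0.015 + 0.077 + 0.024 = 0.138.
P(Machine=M3) = 0.078 + 0.019 + 0.058 + 0.051 = 0.206.
P(Machine ∈ {M1, M3}) = 0.138 + 0.206 = 0.344; P(Quality=good, Machine ∈ {M1, M3}) = 0.022 + 0.078 = 0.100.
P(Quality=good | Machine ∈ {M1, M3}) = 0.100/0.344 = 0.291.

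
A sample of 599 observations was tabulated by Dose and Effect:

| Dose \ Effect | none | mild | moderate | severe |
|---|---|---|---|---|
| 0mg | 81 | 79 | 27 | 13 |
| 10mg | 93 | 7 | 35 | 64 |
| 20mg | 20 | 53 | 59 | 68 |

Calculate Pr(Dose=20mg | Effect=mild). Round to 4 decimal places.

Total with Effect=mild: 79 + 7 + 53 = 139.
P(Dose=20mg | Effect=mild) = 53/139 = 0.3813.

0.3813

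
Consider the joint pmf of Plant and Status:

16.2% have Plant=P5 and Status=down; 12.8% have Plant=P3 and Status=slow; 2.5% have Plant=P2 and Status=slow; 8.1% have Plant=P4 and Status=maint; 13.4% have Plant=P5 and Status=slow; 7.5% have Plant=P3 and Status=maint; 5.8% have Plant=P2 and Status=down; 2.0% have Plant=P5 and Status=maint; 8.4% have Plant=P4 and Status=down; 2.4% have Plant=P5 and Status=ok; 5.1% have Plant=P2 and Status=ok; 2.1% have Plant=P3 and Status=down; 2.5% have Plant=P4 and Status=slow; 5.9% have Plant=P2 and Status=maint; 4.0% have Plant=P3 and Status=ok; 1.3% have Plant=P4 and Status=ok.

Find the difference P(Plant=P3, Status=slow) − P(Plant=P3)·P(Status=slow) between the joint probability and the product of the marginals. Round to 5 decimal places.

0.04563

P(Plant=P3) = 0.040 + 0.128 + 0.021 + 0.075 = 0.264.
P(Status=slow) = 0.025 + 0.128 + 0.025 + 0.134 = 0.312.
P(Plant=P3, Status=slow) − P(Plant=P3)P(Status=slow) = 0.128 − 0.264×0.312 = 0.04563.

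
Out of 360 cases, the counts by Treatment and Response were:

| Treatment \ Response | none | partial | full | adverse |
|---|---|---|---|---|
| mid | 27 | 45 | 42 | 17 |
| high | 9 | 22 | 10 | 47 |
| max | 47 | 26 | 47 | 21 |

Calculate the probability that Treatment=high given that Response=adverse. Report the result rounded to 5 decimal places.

0.55294

Total with Response=adverse: 17 + 47 + 21 = 85.
P(Treatment=high | Response=adverse) = 47/85 = 0.55294.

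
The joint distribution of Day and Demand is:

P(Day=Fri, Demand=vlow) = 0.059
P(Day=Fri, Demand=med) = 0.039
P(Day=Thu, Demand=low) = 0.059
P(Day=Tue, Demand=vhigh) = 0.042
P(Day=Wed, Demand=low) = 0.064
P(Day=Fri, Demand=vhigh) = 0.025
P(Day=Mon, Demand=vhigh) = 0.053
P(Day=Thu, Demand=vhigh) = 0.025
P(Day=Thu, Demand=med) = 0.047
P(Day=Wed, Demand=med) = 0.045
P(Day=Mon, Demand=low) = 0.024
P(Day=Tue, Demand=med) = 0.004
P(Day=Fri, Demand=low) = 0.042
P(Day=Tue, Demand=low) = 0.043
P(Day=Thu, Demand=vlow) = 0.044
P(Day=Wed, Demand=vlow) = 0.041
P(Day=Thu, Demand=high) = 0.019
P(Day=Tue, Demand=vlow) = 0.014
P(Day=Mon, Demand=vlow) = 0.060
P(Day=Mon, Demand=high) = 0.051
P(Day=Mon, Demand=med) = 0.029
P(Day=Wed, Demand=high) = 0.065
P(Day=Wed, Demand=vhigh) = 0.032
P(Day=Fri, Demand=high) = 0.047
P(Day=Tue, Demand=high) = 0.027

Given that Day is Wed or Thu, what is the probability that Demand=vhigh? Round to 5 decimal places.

0.12925

P(Day=Wed) = 0.041 + 0.064 + 0.045 + 0.065 + 0.032 = 0.247.
P(Day=Thu) = 0.044 + 0.059 + 0.047 + 0.019 + 0.025 = 0.194.
P(Day ∈ {Wed, Thu}) = 0.247 + 0.194 = 0.441; P(Demand=vhigh, Day ∈ {Wed, Thu}) = 0.032 + 0.025 = 0.057.
P(Demand=vhigh | Day ∈ {Wed, Thu}) = 0.057/0.441 = 0.12925.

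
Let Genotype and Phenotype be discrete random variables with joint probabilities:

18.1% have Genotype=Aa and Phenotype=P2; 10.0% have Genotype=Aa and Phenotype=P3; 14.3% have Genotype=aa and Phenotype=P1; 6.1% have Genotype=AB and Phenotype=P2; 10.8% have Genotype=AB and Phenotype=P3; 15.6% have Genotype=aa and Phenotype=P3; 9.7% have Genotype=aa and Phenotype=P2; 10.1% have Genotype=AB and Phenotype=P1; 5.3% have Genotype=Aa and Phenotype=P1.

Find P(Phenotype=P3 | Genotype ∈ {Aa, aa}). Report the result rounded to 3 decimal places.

P(Genotype=Aa) = 0.053 + 0.181 + 0.100 = 0.334.
P(Genotype=aa) = 0.143 + 0.097 + 0.156 = 0.396.
P(Genotype ∈ {Aa, aa}) = 0.334 + 0.396 = 0.730; P(Phenotype=P3, Genotype ∈ {Aa, aa}) = 0.100 + 0.156 = 0.256.
P(Phenotype=P3 | Genotype ∈ {Aa, aa}) = 0.256/0.730 = 0.351.

0.351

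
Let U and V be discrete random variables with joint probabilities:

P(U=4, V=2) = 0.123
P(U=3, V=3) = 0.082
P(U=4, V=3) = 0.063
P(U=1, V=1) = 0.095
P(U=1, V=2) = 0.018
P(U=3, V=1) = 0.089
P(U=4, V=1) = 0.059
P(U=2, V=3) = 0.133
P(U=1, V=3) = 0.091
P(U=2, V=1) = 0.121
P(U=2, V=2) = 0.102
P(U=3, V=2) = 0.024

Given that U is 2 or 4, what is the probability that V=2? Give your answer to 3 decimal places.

0.374

P(U=2) = 0.121 + 0.102 + 0.133 = 0.356.
P(U=4) = 0.059 + 0.123 + 0.063 = 0.245.
P(U ∈ {2, 4}) = 0.356 + 0.245 = 0.601; P(V=2, U ∈ {2, 4}) = 0.102 + 0.123 = 0.225.
P(V=2 | U ∈ {2, 4}) = 0.225/0.601 = 0.374.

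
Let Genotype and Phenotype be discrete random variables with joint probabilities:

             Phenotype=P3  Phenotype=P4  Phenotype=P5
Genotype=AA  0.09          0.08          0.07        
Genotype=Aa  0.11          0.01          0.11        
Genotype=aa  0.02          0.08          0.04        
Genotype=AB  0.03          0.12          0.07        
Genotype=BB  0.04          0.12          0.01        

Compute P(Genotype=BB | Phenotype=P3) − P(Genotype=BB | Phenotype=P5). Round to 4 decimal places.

P(Phenotype=P3) = 0.09 + 0.11 + 0.02 + 0.03 + 0.04 = 0.29; P(Genotype=BB | Phenotype=P3) = 0.04/0.29 = 0.13793.
P(Phenotype=P5) = 0.07 + 0.11 + 0.04 + 0.07 + 0.01 = 0.30; P(Genotype=BB | Phenotype=P5) = 0.01/0.30 = 0.03333.
Difference = 0.1046.

0.1046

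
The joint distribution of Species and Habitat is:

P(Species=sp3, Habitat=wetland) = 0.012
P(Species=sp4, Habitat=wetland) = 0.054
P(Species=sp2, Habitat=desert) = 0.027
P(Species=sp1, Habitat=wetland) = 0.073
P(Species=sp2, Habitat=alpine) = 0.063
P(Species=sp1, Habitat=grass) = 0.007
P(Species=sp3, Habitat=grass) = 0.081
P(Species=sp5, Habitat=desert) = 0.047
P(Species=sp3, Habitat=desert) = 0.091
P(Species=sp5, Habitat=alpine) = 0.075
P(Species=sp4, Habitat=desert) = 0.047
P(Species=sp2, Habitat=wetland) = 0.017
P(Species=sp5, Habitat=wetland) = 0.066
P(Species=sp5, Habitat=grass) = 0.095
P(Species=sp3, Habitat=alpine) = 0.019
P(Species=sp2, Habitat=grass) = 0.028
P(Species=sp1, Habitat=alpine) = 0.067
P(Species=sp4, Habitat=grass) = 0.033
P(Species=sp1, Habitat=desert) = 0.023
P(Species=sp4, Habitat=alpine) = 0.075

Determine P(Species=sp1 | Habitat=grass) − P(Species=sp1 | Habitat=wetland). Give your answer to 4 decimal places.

-0.3001

P(Habitat=grass) = 0.007 + 0.028 + 0.081 + 0.033 + 0.095 = 0.244; P(Species=sp1 | Habitat=grass) = 0.007/0.244 = 0.02869.
P(Habitat=wetland) = 0.073 + 0.017 + 0.012 + 0.054 + 0.066 = 0.222; P(Species=sp1 | Habitat=wetland) = 0.073/0.222 = 0.32883.
Difference = -0.3001.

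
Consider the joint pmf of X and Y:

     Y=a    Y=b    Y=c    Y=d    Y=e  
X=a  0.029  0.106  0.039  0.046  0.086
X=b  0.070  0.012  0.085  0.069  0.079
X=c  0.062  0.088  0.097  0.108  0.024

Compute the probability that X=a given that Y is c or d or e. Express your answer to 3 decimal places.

0.270

P(Y=c) = 0.039 + 0.085 + 0.097 = 0.221.
P(Y=d) = 0.046 + 0.069 + 0.108 = 0.223.
P(Y=e) = 0.086 + 0.079 + 0.024 = 0.189.
P(Y ∈ {c, d, e}) = 0.221 + 0.223 + 0.189 = 0.633; P(X=a, Y ∈ {c, d, e}) = 0.039 + 0.046 + 0.086 = 0.171.
P(X=a | Y ∈ {c, d, e}) = 0.171/0.633 = 0.270.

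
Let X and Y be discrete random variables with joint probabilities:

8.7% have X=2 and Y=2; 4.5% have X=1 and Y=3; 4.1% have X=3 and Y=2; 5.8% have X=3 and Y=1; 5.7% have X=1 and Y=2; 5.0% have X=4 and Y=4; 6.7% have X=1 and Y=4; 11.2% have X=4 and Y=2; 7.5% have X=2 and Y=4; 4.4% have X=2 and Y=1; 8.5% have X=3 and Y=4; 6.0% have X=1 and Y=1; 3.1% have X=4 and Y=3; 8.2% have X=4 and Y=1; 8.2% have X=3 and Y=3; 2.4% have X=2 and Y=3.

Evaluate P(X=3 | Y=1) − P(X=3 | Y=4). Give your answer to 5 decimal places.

P(Y=1) = 0.060 + 0.044 + 0.058 + 0.082 = 0.244; P(X=3 | Y=1) = 0.058/0.244 = 0.237705.
P(Y=4) = 0.067 + 0.075 + 0.085 + 0.050 = 0.277; P(X=3 | Y=4) = 0.085/0.277 = 0.306859.
Difference = -0.06915.

-0.06915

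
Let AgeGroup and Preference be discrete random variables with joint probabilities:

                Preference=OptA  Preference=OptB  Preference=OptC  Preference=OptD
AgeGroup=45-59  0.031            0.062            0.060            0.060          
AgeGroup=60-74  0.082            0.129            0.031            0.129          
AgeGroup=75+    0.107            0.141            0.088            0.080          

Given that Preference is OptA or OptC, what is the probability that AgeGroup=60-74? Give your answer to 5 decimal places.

0.28321

P(Preference=OptA) = 0.031 + 0.082 + 0.107 = 0.220.
P(Preference=OptC) = 0.060 + 0.031 + 0.088 = 0.179.
P(Preference ∈ {OptA, OptC}) = 0.220 + 0.179 = 0.399; P(AgeGroup=60-74, Preference ∈ {OptA, OptC}) = 0.082 + 0.031 = 0.113.
P(AgeGroup=60-74 | Preference ∈ {OptA, OptC}) = 0.113/0.399 = 0.28321.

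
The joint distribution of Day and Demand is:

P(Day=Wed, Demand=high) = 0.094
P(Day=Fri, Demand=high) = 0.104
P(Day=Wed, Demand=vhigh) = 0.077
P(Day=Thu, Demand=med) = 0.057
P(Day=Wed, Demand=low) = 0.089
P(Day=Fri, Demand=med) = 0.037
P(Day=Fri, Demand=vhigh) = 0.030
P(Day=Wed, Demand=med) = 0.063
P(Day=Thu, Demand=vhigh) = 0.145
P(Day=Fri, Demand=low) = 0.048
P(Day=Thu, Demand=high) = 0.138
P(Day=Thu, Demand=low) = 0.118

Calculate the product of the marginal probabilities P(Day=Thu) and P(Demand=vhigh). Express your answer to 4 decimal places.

0.1154

P(Day=Thu) = 0.118 + 0.057 + 0.138 + 0.145 = 0.458.
P(Demand=vhigh) = 0.077 + 0.145 + 0.030 = 0.252.
Product: 0.458 × 0.252 = 0.1154.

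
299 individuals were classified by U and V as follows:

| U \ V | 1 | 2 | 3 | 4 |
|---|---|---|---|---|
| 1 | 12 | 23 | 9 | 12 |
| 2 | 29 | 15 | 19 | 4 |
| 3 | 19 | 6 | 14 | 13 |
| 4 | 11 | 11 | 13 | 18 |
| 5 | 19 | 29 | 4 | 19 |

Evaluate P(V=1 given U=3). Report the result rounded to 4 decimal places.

Total with U=3: 19 + 6 + 14 + 13 = 52.
P(V=1 | U=3) = 19/52 = 0.3654.

0.3654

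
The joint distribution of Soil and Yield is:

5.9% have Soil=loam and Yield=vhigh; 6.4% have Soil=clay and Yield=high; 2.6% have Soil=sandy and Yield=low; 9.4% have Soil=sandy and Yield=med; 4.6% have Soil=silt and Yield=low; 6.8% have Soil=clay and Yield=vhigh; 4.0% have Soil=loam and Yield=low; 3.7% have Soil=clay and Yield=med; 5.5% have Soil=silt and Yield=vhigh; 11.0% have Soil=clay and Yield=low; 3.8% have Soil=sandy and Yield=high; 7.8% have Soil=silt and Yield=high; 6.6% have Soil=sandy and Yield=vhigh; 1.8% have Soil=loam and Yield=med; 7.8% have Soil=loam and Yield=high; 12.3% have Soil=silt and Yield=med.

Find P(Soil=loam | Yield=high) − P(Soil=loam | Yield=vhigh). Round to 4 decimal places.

0.0644

P(Yield=high) = 0.038 + 0.078 + 0.064 + 0.078 = 0.258; P(Soil=loam | Yield=high) = 0.078/0.258 = 0.30233.
P(Yield=vhigh) = 0.066 + 0.059 + 0.068 + 0.055 = 0.248; P(Soil=loam | Yield=vhigh) = 0.059/0.248 = 0.23790.
Difference = 0.0644.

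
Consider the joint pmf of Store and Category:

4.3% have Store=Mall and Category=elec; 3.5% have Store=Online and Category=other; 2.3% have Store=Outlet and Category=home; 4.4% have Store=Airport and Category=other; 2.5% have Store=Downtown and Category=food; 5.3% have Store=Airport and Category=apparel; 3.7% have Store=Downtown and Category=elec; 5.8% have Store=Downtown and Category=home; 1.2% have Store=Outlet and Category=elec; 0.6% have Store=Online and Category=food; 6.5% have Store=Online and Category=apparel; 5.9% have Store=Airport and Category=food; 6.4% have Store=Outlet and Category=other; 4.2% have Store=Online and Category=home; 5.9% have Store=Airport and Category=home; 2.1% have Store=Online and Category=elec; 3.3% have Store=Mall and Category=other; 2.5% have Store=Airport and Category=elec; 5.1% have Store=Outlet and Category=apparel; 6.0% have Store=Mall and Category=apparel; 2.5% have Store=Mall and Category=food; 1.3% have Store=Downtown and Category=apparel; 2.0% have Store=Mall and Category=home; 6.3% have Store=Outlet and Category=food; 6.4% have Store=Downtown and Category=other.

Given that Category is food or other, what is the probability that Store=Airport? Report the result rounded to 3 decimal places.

0.246

P(Category=food) = 0.025 + 0.025 + 0.059 + 0.063 + 0.006 = 0.178.
P(Category=other) = 0.064 + 0.033 + 0.044 + 0.064 + 0.035 = 0.240.
P(Category ∈ {food, other}) = 0.178 + 0.240 = 0.418; P(Store=Airport, Category ∈ {food, other}) = 0.059 + 0.044 = 0.103.
P(Store=Airport | Category ∈ {food, other}) = 0.103/0.418 = 0.246.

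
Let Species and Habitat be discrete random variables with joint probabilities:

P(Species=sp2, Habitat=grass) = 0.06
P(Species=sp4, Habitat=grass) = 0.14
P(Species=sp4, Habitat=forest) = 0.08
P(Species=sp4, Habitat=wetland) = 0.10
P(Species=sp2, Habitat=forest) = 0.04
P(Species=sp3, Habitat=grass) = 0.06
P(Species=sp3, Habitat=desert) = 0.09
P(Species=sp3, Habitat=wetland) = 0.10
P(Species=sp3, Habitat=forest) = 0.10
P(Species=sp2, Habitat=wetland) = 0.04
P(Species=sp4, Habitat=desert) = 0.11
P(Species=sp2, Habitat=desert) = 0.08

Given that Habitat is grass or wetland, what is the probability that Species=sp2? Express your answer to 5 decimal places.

0.20000

P(Habitat=grass) = 0.06 + 0.06 + 0.14 = 0.26.
P(Habitat=wetland) = 0.04 + 0.10 + 0.10 = 0.24.
P(Habitat ∈ {grass, wetland}) = 0.26 + 0.24 = 0.50; P(Species=sp2, Habitat ∈ {grass, wetland}) = 0.06 + 0.04 = 0.10.
P(Species=sp2 | Habitat ∈ {grass, wetland}) = 0.10/0.50 = 0.20000.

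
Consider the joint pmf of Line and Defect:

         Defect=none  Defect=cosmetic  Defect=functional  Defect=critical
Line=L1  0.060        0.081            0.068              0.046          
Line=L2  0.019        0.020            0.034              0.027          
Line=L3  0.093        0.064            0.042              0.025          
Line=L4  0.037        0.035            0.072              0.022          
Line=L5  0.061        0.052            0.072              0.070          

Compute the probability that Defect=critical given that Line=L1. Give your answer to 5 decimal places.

P(Line=L1) = 0.060 + 0.081 + 0.068 + 0.046 = 0.255.
P(Defect=critical | Line=L1) = 0.046/0.255 = 0.18039.

0.18039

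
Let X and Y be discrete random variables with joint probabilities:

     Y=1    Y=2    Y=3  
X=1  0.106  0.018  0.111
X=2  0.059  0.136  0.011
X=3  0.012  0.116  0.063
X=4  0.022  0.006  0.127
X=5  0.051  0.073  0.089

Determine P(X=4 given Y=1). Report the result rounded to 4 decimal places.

0.0880

P(Y=1) = 0.106 + 0.059 + 0.012 + 0.022 + 0.051 = 0.250.
P(X=4 | Y=1) = 0.022/0.250 = 0.0880.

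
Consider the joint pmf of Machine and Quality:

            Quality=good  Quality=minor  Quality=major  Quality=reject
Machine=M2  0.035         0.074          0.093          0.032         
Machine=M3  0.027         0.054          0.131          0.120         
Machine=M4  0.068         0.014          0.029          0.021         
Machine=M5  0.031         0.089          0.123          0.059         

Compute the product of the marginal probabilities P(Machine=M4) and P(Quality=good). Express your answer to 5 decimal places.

P(Machine=M4) = 0.068 + 0.014 + 0.029 + 0.021 = 0.132.
P(Quality=good) = 0.035 + 0.027 + 0.068 + 0.031 = 0.161.
Product: 0.132 × 0.161 = 0.02125.

0.02125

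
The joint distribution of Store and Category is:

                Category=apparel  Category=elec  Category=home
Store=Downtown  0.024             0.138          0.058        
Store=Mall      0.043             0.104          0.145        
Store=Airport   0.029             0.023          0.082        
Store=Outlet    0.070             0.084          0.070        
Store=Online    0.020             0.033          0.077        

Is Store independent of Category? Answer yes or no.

P(Store=Downtown) = 0.220 and P(Category=elec) = 0.382, so their product is 0.08404, but P(Store=Downtown, Category=elec) = 0.138. Since these differ, Store and Category are not independent.

no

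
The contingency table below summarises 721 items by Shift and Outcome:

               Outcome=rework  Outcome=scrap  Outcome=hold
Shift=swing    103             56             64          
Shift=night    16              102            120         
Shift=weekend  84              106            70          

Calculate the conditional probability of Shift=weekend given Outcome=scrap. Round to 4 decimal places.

Total with Outcome=scrap: 56 + 102 + 106 = 264.
P(Shift=weekend | Outcome=scrap) = 106/264 = 0.4015.

0.4015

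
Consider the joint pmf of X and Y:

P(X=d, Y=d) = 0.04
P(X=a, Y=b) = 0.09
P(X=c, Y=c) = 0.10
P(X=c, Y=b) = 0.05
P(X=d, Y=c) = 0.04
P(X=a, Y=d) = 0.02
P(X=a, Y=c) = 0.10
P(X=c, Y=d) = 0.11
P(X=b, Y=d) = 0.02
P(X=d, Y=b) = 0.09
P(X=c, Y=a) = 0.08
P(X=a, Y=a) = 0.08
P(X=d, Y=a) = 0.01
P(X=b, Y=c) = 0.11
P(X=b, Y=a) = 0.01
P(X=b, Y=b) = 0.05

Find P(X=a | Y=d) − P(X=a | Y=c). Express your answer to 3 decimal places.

-0.180

P(Y=d) = 0.02 + 0.02 + 0.11 + 0.04 = 0.19; P(X=a | Y=d) = 0.02/0.19 = 0.1053.
P(Y=c) = 0.10 + 0.11 + 0.10 + 0.04 = 0.35; P(X=a | Y=c) = 0.10/0.35 = 0.2857.
Difference = -0.180.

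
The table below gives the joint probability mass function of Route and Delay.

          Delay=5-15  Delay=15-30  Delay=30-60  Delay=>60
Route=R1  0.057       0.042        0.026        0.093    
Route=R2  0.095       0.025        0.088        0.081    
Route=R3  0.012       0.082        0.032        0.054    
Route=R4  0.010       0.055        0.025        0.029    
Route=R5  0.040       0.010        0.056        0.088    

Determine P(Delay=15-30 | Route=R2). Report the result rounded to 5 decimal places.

P(Route=R2) = 0.095 + 0.025 + 0.088 + 0.081 = 0.289.
P(Delay=15-30 | Route=R2) = 0.025/0.289 = 0.08651.

0.08651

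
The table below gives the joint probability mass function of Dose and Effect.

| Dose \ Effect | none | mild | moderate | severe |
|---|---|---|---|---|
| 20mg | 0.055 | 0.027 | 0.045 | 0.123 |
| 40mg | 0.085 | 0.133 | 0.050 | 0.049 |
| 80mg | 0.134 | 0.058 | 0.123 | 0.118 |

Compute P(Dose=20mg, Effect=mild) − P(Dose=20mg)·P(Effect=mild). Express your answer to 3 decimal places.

P(Dose=20mg) = 0.055 + 0.027 + 0.045 + 0.123 = 0.250.
P(Effect=mild) = 0.027 + 0.133 + 0.058 = 0.218.
P(Dose=20mg, Effect=mild) − P(Dose=20mg)P(Effect=mild) = 0.027 − 0.250×0.218 = -0.028.

-0.028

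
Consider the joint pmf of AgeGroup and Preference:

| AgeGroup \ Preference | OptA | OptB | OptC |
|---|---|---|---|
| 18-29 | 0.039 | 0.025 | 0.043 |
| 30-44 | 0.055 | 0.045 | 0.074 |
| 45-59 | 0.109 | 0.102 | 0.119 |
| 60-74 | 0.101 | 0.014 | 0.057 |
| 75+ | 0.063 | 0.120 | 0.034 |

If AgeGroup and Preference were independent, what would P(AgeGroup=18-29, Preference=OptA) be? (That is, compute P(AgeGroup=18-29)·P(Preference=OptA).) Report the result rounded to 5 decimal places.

P(AgeGroup=18-29) = 0.039 + 0.025 + 0.043 = 0.107.
P(Preference=OptA) = 0.039 + 0.055 + 0.109 + 0.101 + 0.063 = 0.367.
Product: 0.107 × 0.367 = 0.03927.

0.03927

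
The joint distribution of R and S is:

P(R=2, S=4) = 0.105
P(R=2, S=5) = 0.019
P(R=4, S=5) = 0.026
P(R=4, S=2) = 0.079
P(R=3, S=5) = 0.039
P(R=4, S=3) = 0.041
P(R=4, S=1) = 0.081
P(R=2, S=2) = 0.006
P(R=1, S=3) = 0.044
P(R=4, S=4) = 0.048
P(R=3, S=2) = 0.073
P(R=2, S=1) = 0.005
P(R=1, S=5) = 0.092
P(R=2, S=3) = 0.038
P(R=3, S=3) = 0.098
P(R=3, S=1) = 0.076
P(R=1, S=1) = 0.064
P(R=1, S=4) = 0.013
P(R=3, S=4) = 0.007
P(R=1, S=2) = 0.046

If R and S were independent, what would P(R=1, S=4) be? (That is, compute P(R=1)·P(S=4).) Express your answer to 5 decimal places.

0.04481

P(R=1) = 0.064 + 0.046 + 0.044 + 0.013 + 0.092 = 0.259.
P(S=4) = 0.013 + 0.105 + 0.007 + 0.048 = 0.173.
Product: 0.259 × 0.173 = 0.04481.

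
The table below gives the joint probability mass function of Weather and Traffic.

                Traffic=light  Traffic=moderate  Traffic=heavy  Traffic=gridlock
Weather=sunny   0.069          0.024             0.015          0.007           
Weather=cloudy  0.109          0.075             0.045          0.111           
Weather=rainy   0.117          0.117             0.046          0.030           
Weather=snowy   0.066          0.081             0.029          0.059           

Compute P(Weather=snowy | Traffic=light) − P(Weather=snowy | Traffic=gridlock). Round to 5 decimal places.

P(Traffic=light) = 0.069 + 0.109 + 0.117 + 0.066 = 0.361; P(Weather=snowy | Traffic=light) = 0.066/0.361 = 0.182825.
P(Traffic=gridlock) = 0.007 + 0.111 + 0.030 + 0.059 = 0.207; P(Weather=snowy | Traffic=gridlock) = 0.059/0.207 = 0.285024.
Difference = -0.10220.

-0.10220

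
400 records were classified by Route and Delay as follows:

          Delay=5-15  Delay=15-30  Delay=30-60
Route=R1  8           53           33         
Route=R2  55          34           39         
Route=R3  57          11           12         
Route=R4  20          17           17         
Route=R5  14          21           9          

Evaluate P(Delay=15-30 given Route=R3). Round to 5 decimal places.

0.13750

Total with Route=R3: 57 + 11 + 12 = 80.
P(Delay=15-30 | Route=R3) = 11/80 = 0.13750.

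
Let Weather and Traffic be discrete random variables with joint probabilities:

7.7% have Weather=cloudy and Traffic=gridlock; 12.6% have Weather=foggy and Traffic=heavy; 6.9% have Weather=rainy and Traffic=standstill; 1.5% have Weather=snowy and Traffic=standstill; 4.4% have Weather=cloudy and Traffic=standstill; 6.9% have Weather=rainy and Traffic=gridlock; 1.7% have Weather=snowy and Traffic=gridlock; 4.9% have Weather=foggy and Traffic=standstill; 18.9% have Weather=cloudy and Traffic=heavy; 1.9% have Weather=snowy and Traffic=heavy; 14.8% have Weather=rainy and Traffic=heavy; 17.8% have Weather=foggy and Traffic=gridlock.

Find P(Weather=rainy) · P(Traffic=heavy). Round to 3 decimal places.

P(Weather=rainy) = 0.148 + 0.069 + 0.069 = 0.286.
P(Traffic=heavy) = 0.189 + 0.148 + 0.019 + 0.126 = 0.482.
Product: 0.286 × 0.482 = 0.138.

0.138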